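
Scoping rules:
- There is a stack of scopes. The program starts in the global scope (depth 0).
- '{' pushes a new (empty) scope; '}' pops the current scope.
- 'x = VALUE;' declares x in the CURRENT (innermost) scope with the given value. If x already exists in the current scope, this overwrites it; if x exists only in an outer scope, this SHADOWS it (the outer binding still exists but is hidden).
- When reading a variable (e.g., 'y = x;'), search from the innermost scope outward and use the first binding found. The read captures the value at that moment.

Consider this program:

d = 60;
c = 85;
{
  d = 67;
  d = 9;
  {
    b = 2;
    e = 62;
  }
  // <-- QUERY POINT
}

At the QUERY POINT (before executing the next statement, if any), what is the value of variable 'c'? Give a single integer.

Answer: 85

Derivation:
Step 1: declare d=60 at depth 0
Step 2: declare c=85 at depth 0
Step 3: enter scope (depth=1)
Step 4: declare d=67 at depth 1
Step 5: declare d=9 at depth 1
Step 6: enter scope (depth=2)
Step 7: declare b=2 at depth 2
Step 8: declare e=62 at depth 2
Step 9: exit scope (depth=1)
Visible at query point: c=85 d=9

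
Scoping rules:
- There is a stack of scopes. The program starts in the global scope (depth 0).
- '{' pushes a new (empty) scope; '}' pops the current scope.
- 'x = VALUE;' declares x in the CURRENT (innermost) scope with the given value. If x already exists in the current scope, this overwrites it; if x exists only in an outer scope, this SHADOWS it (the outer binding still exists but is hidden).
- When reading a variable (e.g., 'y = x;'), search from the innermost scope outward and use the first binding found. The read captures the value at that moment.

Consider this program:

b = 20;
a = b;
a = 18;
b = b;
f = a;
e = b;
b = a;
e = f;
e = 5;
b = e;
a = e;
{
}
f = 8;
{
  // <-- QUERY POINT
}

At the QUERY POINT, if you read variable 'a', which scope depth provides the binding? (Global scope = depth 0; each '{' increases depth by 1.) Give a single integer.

Step 1: declare b=20 at depth 0
Step 2: declare a=(read b)=20 at depth 0
Step 3: declare a=18 at depth 0
Step 4: declare b=(read b)=20 at depth 0
Step 5: declare f=(read a)=18 at depth 0
Step 6: declare e=(read b)=20 at depth 0
Step 7: declare b=(read a)=18 at depth 0
Step 8: declare e=(read f)=18 at depth 0
Step 9: declare e=5 at depth 0
Step 10: declare b=(read e)=5 at depth 0
Step 11: declare a=(read e)=5 at depth 0
Step 12: enter scope (depth=1)
Step 13: exit scope (depth=0)
Step 14: declare f=8 at depth 0
Step 15: enter scope (depth=1)
Visible at query point: a=5 b=5 e=5 f=8

Answer: 0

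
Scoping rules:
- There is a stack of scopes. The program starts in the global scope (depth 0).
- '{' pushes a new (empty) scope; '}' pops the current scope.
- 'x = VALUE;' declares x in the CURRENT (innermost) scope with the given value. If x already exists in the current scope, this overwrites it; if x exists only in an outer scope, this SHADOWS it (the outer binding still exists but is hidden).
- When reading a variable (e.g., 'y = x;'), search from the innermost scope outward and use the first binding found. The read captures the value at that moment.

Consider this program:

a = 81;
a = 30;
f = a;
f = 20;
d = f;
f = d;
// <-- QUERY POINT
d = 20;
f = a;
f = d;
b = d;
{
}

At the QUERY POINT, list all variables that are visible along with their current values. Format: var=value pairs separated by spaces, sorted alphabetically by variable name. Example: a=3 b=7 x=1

Step 1: declare a=81 at depth 0
Step 2: declare a=30 at depth 0
Step 3: declare f=(read a)=30 at depth 0
Step 4: declare f=20 at depth 0
Step 5: declare d=(read f)=20 at depth 0
Step 6: declare f=(read d)=20 at depth 0
Visible at query point: a=30 d=20 f=20

Answer: a=30 d=20 f=20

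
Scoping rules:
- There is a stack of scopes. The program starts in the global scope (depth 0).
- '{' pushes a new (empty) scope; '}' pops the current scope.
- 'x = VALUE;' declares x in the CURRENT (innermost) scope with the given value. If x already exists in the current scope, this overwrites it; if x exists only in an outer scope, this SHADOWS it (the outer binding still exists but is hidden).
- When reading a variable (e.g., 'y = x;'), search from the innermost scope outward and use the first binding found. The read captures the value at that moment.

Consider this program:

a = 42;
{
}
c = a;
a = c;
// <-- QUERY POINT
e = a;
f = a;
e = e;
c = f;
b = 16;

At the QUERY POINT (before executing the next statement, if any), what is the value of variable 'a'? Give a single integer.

Answer: 42

Derivation:
Step 1: declare a=42 at depth 0
Step 2: enter scope (depth=1)
Step 3: exit scope (depth=0)
Step 4: declare c=(read a)=42 at depth 0
Step 5: declare a=(read c)=42 at depth 0
Visible at query point: a=42 c=42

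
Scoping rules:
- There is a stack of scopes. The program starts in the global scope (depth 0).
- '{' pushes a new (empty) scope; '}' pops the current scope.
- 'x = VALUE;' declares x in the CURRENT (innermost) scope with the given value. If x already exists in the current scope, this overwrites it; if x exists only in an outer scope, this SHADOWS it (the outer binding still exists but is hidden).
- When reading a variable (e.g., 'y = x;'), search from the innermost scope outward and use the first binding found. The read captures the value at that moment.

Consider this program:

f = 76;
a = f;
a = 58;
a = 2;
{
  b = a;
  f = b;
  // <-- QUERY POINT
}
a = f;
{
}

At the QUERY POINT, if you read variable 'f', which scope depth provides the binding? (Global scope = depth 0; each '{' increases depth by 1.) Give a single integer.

Step 1: declare f=76 at depth 0
Step 2: declare a=(read f)=76 at depth 0
Step 3: declare a=58 at depth 0
Step 4: declare a=2 at depth 0
Step 5: enter scope (depth=1)
Step 6: declare b=(read a)=2 at depth 1
Step 7: declare f=(read b)=2 at depth 1
Visible at query point: a=2 b=2 f=2

Answer: 1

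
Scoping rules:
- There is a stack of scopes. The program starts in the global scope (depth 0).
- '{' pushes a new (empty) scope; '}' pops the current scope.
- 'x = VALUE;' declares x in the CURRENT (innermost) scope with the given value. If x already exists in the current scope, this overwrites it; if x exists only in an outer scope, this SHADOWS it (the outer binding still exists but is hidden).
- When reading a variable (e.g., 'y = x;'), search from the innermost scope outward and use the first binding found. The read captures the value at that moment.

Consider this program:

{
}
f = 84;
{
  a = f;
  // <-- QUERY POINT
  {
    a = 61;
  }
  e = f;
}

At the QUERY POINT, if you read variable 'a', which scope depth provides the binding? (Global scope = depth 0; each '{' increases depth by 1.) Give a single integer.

Step 1: enter scope (depth=1)
Step 2: exit scope (depth=0)
Step 3: declare f=84 at depth 0
Step 4: enter scope (depth=1)
Step 5: declare a=(read f)=84 at depth 1
Visible at query point: a=84 f=84

Answer: 1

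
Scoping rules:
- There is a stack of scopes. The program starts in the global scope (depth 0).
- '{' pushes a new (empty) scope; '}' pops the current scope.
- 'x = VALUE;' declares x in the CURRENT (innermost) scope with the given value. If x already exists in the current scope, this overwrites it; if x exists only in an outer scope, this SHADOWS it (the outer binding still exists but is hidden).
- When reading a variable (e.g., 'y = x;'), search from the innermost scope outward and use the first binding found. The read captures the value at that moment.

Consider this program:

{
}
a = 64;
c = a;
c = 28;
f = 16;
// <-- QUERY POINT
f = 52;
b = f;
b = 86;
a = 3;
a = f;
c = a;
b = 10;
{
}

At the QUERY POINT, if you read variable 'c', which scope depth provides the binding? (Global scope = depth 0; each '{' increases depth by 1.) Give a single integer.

Answer: 0

Derivation:
Step 1: enter scope (depth=1)
Step 2: exit scope (depth=0)
Step 3: declare a=64 at depth 0
Step 4: declare c=(read a)=64 at depth 0
Step 5: declare c=28 at depth 0
Step 6: declare f=16 at depth 0
Visible at query point: a=64 c=28 f=16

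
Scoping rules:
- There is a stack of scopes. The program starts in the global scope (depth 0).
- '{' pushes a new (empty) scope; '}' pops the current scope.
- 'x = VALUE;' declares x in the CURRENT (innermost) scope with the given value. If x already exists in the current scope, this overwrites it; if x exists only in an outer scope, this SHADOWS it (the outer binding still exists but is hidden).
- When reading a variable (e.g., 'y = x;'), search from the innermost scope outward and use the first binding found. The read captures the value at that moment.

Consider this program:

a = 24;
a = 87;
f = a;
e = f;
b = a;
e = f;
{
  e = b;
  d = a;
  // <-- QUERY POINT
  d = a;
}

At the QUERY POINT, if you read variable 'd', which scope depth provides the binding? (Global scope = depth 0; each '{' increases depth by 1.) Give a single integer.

Step 1: declare a=24 at depth 0
Step 2: declare a=87 at depth 0
Step 3: declare f=(read a)=87 at depth 0
Step 4: declare e=(read f)=87 at depth 0
Step 5: declare b=(read a)=87 at depth 0
Step 6: declare e=(read f)=87 at depth 0
Step 7: enter scope (depth=1)
Step 8: declare e=(read b)=87 at depth 1
Step 9: declare d=(read a)=87 at depth 1
Visible at query point: a=87 b=87 d=87 e=87 f=87

Answer: 1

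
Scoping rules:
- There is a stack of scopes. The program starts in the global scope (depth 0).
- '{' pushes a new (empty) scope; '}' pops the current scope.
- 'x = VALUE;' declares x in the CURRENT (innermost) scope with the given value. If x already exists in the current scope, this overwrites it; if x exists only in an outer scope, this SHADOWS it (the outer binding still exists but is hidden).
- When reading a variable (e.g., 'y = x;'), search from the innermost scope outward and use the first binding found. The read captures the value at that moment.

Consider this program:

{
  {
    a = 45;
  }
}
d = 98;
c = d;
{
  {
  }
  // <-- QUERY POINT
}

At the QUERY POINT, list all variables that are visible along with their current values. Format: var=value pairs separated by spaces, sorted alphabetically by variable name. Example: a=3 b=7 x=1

Step 1: enter scope (depth=1)
Step 2: enter scope (depth=2)
Step 3: declare a=45 at depth 2
Step 4: exit scope (depth=1)
Step 5: exit scope (depth=0)
Step 6: declare d=98 at depth 0
Step 7: declare c=(read d)=98 at depth 0
Step 8: enter scope (depth=1)
Step 9: enter scope (depth=2)
Step 10: exit scope (depth=1)
Visible at query point: c=98 d=98

Answer: c=98 d=98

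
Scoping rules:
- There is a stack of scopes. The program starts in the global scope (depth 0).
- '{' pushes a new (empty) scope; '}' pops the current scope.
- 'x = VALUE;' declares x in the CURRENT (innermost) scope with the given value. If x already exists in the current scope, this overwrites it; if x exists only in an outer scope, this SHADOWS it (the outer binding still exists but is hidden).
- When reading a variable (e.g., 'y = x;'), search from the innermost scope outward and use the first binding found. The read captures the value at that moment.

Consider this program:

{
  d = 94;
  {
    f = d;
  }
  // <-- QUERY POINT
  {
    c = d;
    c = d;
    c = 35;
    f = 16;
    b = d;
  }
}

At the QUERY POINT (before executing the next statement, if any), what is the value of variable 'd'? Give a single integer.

Answer: 94

Derivation:
Step 1: enter scope (depth=1)
Step 2: declare d=94 at depth 1
Step 3: enter scope (depth=2)
Step 4: declare f=(read d)=94 at depth 2
Step 5: exit scope (depth=1)
Visible at query point: d=94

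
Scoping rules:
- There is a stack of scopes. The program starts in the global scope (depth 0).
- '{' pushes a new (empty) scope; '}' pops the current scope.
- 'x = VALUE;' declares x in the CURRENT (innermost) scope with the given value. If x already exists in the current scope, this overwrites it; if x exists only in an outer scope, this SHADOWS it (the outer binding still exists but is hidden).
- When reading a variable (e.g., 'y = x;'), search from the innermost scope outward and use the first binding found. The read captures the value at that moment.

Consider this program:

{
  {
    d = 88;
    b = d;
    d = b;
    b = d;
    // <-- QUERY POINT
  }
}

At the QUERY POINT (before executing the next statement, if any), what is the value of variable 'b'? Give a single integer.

Answer: 88

Derivation:
Step 1: enter scope (depth=1)
Step 2: enter scope (depth=2)
Step 3: declare d=88 at depth 2
Step 4: declare b=(read d)=88 at depth 2
Step 5: declare d=(read b)=88 at depth 2
Step 6: declare b=(read d)=88 at depth 2
Visible at query point: b=88 d=88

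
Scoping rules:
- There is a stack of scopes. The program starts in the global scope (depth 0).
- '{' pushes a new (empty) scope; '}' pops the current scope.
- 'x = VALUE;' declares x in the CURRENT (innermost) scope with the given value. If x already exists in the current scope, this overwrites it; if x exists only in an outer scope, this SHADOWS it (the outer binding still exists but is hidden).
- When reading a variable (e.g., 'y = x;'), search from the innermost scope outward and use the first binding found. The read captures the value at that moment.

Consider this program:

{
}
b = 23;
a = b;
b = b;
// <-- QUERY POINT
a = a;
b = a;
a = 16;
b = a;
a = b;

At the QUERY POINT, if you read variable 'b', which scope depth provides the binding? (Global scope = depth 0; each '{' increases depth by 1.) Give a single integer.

Step 1: enter scope (depth=1)
Step 2: exit scope (depth=0)
Step 3: declare b=23 at depth 0
Step 4: declare a=(read b)=23 at depth 0
Step 5: declare b=(read b)=23 at depth 0
Visible at query point: a=23 b=23

Answer: 0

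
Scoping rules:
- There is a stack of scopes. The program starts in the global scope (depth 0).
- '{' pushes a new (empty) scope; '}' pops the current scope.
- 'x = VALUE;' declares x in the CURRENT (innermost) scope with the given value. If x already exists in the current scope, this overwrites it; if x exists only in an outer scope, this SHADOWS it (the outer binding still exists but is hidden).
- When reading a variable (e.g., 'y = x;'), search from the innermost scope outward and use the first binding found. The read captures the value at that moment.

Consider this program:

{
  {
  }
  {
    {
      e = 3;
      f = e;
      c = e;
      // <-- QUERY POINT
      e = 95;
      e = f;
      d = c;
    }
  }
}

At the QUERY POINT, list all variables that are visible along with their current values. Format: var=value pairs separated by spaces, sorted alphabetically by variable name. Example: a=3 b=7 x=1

Answer: c=3 e=3 f=3

Derivation:
Step 1: enter scope (depth=1)
Step 2: enter scope (depth=2)
Step 3: exit scope (depth=1)
Step 4: enter scope (depth=2)
Step 5: enter scope (depth=3)
Step 6: declare e=3 at depth 3
Step 7: declare f=(read e)=3 at depth 3
Step 8: declare c=(read e)=3 at depth 3
Visible at query point: c=3 e=3 f=3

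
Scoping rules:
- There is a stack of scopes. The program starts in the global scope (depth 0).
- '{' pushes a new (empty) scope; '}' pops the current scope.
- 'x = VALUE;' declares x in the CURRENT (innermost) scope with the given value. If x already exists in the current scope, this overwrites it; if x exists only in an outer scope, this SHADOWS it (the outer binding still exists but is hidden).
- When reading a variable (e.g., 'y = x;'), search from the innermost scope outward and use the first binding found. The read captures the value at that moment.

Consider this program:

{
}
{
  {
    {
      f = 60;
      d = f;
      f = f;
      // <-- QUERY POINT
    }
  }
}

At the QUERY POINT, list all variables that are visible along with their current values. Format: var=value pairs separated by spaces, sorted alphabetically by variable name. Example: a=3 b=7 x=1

Answer: d=60 f=60

Derivation:
Step 1: enter scope (depth=1)
Step 2: exit scope (depth=0)
Step 3: enter scope (depth=1)
Step 4: enter scope (depth=2)
Step 5: enter scope (depth=3)
Step 6: declare f=60 at depth 3
Step 7: declare d=(read f)=60 at depth 3
Step 8: declare f=(read f)=60 at depth 3
Visible at query point: d=60 f=60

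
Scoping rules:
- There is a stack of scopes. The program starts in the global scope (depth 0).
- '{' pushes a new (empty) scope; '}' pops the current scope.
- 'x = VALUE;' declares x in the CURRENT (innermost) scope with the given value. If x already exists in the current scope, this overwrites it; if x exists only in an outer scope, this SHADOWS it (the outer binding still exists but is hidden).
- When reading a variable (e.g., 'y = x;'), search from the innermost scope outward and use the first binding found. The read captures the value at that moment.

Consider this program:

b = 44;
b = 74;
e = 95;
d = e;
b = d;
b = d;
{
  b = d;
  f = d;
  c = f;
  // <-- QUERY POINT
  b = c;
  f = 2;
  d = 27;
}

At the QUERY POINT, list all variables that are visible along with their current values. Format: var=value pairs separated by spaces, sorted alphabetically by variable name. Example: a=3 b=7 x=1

Step 1: declare b=44 at depth 0
Step 2: declare b=74 at depth 0
Step 3: declare e=95 at depth 0
Step 4: declare d=(read e)=95 at depth 0
Step 5: declare b=(read d)=95 at depth 0
Step 6: declare b=(read d)=95 at depth 0
Step 7: enter scope (depth=1)
Step 8: declare b=(read d)=95 at depth 1
Step 9: declare f=(read d)=95 at depth 1
Step 10: declare c=(read f)=95 at depth 1
Visible at query point: b=95 c=95 d=95 e=95 f=95

Answer: b=95 c=95 d=95 e=95 f=95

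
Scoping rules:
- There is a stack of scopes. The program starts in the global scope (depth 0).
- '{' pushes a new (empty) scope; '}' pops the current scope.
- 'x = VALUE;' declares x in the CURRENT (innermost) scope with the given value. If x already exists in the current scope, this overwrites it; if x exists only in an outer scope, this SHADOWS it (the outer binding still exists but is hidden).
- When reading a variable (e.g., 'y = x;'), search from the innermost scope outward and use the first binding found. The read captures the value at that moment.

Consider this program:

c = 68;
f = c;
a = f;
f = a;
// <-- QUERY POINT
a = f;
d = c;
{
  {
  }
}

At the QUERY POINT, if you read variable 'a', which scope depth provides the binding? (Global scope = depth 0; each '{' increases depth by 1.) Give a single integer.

Step 1: declare c=68 at depth 0
Step 2: declare f=(read c)=68 at depth 0
Step 3: declare a=(read f)=68 at depth 0
Step 4: declare f=(read a)=68 at depth 0
Visible at query point: a=68 c=68 f=68

Answer: 0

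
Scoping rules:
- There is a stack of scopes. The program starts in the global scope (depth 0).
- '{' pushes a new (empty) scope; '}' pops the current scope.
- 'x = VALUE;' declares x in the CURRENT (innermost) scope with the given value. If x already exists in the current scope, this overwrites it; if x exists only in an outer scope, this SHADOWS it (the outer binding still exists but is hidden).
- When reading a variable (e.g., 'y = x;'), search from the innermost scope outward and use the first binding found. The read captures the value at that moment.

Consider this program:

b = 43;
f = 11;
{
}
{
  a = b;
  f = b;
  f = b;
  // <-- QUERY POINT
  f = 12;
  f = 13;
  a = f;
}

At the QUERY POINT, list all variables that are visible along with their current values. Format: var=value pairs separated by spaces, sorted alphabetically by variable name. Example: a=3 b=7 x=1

Step 1: declare b=43 at depth 0
Step 2: declare f=11 at depth 0
Step 3: enter scope (depth=1)
Step 4: exit scope (depth=0)
Step 5: enter scope (depth=1)
Step 6: declare a=(read b)=43 at depth 1
Step 7: declare f=(read b)=43 at depth 1
Step 8: declare f=(read b)=43 at depth 1
Visible at query point: a=43 b=43 f=43

Answer: a=43 b=43 f=43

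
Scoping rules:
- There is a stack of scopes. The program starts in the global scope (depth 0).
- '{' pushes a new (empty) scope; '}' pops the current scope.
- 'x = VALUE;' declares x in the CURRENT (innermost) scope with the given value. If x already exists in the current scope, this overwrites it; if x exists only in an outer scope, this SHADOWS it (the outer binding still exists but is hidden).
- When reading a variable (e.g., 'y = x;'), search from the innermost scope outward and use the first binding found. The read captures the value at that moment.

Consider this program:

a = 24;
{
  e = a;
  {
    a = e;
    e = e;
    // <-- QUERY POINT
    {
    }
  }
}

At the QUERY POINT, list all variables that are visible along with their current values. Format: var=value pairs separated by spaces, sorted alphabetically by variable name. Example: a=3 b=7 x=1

Step 1: declare a=24 at depth 0
Step 2: enter scope (depth=1)
Step 3: declare e=(read a)=24 at depth 1
Step 4: enter scope (depth=2)
Step 5: declare a=(read e)=24 at depth 2
Step 6: declare e=(read e)=24 at depth 2
Visible at query point: a=24 e=24

Answer: a=24 e=24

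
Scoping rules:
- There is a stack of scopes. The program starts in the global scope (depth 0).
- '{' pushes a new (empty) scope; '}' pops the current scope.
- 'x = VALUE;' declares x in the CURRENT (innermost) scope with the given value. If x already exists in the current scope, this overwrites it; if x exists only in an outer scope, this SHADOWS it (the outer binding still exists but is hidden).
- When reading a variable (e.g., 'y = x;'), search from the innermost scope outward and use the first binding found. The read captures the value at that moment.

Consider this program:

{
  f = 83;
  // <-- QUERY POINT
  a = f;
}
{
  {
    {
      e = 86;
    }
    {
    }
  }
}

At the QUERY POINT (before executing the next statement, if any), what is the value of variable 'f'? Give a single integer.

Step 1: enter scope (depth=1)
Step 2: declare f=83 at depth 1
Visible at query point: f=83

Answer: 83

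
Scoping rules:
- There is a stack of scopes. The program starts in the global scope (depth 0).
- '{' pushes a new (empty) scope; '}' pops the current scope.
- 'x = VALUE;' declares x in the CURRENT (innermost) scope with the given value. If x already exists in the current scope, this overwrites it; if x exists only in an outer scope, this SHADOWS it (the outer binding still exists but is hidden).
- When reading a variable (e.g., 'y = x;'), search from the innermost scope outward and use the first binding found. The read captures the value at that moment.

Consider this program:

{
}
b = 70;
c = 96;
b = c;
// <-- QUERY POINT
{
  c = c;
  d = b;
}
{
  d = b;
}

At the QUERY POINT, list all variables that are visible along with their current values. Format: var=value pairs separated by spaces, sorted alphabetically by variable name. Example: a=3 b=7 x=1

Step 1: enter scope (depth=1)
Step 2: exit scope (depth=0)
Step 3: declare b=70 at depth 0
Step 4: declare c=96 at depth 0
Step 5: declare b=(read c)=96 at depth 0
Visible at query point: b=96 c=96

Answer: b=96 c=96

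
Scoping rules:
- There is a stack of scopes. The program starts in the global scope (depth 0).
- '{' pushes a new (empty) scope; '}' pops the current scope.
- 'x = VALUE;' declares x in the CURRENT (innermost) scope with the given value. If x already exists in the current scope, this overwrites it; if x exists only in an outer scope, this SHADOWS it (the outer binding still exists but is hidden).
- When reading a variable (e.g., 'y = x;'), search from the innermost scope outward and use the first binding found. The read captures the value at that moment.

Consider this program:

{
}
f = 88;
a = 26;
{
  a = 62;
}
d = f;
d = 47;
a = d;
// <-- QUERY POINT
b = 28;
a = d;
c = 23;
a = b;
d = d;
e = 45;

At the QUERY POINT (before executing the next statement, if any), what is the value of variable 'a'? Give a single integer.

Answer: 47

Derivation:
Step 1: enter scope (depth=1)
Step 2: exit scope (depth=0)
Step 3: declare f=88 at depth 0
Step 4: declare a=26 at depth 0
Step 5: enter scope (depth=1)
Step 6: declare a=62 at depth 1
Step 7: exit scope (depth=0)
Step 8: declare d=(read f)=88 at depth 0
Step 9: declare d=47 at depth 0
Step 10: declare a=(read d)=47 at depth 0
Visible at query point: a=47 d=47 f=88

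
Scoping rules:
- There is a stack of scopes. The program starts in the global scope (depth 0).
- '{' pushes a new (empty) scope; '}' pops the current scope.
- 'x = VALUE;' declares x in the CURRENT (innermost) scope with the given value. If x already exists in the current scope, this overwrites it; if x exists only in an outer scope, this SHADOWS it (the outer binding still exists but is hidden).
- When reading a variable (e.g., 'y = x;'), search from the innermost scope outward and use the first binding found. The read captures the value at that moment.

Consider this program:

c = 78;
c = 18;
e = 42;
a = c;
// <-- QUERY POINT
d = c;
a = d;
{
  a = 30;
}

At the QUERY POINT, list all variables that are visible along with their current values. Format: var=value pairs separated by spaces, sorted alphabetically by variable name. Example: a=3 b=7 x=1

Answer: a=18 c=18 e=42

Derivation:
Step 1: declare c=78 at depth 0
Step 2: declare c=18 at depth 0
Step 3: declare e=42 at depth 0
Step 4: declare a=(read c)=18 at depth 0
Visible at query point: a=18 c=18 e=42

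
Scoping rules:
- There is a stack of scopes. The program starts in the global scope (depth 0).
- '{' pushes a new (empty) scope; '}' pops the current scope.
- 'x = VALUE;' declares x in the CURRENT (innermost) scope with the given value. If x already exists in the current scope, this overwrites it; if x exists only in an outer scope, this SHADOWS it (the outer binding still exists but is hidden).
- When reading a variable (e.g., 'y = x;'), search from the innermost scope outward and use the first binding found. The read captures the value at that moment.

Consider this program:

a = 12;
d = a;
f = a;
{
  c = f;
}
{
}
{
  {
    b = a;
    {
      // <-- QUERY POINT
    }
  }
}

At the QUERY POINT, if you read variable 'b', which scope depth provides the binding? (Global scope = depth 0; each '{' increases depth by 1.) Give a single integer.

Step 1: declare a=12 at depth 0
Step 2: declare d=(read a)=12 at depth 0
Step 3: declare f=(read a)=12 at depth 0
Step 4: enter scope (depth=1)
Step 5: declare c=(read f)=12 at depth 1
Step 6: exit scope (depth=0)
Step 7: enter scope (depth=1)
Step 8: exit scope (depth=0)
Step 9: enter scope (depth=1)
Step 10: enter scope (depth=2)
Step 11: declare b=(read a)=12 at depth 2
Step 12: enter scope (depth=3)
Visible at query point: a=12 b=12 d=12 f=12

Answer: 2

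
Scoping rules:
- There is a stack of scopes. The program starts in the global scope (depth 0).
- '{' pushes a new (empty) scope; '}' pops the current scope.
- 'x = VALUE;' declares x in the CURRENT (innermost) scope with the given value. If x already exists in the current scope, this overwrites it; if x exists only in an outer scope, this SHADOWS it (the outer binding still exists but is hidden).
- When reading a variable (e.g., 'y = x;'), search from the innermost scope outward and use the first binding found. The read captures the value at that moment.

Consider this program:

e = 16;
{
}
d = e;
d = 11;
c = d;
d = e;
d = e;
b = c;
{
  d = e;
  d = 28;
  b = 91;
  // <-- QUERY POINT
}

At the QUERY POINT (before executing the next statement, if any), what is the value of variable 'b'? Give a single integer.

Step 1: declare e=16 at depth 0
Step 2: enter scope (depth=1)
Step 3: exit scope (depth=0)
Step 4: declare d=(read e)=16 at depth 0
Step 5: declare d=11 at depth 0
Step 6: declare c=(read d)=11 at depth 0
Step 7: declare d=(read e)=16 at depth 0
Step 8: declare d=(read e)=16 at depth 0
Step 9: declare b=(read c)=11 at depth 0
Step 10: enter scope (depth=1)
Step 11: declare d=(read e)=16 at depth 1
Step 12: declare d=28 at depth 1
Step 13: declare b=91 at depth 1
Visible at query point: b=91 c=11 d=28 e=16

Answer: 91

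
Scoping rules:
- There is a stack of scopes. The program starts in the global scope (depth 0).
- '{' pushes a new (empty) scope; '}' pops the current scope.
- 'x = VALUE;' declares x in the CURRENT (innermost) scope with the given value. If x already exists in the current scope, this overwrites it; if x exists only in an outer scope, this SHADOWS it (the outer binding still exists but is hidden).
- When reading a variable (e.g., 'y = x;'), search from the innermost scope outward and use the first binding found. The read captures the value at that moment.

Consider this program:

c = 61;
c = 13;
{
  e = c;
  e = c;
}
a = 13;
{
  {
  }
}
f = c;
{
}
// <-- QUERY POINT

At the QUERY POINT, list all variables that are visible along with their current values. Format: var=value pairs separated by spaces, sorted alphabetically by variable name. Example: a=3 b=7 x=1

Answer: a=13 c=13 f=13

Derivation:
Step 1: declare c=61 at depth 0
Step 2: declare c=13 at depth 0
Step 3: enter scope (depth=1)
Step 4: declare e=(read c)=13 at depth 1
Step 5: declare e=(read c)=13 at depth 1
Step 6: exit scope (depth=0)
Step 7: declare a=13 at depth 0
Step 8: enter scope (depth=1)
Step 9: enter scope (depth=2)
Step 10: exit scope (depth=1)
Step 11: exit scope (depth=0)
Step 12: declare f=(read c)=13 at depth 0
Step 13: enter scope (depth=1)
Step 14: exit scope (depth=0)
Visible at query point: a=13 c=13 f=13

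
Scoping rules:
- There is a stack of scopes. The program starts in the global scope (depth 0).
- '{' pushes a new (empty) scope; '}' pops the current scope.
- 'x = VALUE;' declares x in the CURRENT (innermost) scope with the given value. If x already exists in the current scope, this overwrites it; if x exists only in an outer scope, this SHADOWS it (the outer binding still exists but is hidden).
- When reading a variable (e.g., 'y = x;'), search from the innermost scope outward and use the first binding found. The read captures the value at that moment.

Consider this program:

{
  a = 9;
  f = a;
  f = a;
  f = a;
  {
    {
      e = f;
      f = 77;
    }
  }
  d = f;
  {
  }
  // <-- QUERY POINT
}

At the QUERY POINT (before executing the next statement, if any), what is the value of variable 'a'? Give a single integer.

Step 1: enter scope (depth=1)
Step 2: declare a=9 at depth 1
Step 3: declare f=(read a)=9 at depth 1
Step 4: declare f=(read a)=9 at depth 1
Step 5: declare f=(read a)=9 at depth 1
Step 6: enter scope (depth=2)
Step 7: enter scope (depth=3)
Step 8: declare e=(read f)=9 at depth 3
Step 9: declare f=77 at depth 3
Step 10: exit scope (depth=2)
Step 11: exit scope (depth=1)
Step 12: declare d=(read f)=9 at depth 1
Step 13: enter scope (depth=2)
Step 14: exit scope (depth=1)
Visible at query point: a=9 d=9 f=9

Answer: 9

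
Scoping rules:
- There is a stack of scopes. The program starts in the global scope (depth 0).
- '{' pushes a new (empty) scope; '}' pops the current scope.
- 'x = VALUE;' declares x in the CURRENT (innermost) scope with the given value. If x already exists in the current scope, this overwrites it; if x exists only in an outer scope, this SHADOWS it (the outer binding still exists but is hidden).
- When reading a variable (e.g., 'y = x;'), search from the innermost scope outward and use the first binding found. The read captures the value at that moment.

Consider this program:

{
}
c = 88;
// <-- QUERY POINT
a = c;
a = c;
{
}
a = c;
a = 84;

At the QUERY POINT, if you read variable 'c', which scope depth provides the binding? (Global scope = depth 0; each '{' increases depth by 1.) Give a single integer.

Answer: 0

Derivation:
Step 1: enter scope (depth=1)
Step 2: exit scope (depth=0)
Step 3: declare c=88 at depth 0
Visible at query point: c=88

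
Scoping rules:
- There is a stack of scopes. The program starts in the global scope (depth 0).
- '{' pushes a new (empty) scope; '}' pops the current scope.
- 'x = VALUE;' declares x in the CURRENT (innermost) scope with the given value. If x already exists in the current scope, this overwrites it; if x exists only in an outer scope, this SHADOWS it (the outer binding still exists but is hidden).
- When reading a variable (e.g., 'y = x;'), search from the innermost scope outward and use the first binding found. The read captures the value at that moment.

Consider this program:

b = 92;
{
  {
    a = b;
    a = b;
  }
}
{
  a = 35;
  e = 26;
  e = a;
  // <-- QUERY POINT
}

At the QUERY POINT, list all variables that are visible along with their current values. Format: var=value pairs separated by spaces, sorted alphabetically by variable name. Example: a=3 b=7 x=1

Answer: a=35 b=92 e=35

Derivation:
Step 1: declare b=92 at depth 0
Step 2: enter scope (depth=1)
Step 3: enter scope (depth=2)
Step 4: declare a=(read b)=92 at depth 2
Step 5: declare a=(read b)=92 at depth 2
Step 6: exit scope (depth=1)
Step 7: exit scope (depth=0)
Step 8: enter scope (depth=1)
Step 9: declare a=35 at depth 1
Step 10: declare e=26 at depth 1
Step 11: declare e=(read a)=35 at depth 1
Visible at query point: a=35 b=92 e=35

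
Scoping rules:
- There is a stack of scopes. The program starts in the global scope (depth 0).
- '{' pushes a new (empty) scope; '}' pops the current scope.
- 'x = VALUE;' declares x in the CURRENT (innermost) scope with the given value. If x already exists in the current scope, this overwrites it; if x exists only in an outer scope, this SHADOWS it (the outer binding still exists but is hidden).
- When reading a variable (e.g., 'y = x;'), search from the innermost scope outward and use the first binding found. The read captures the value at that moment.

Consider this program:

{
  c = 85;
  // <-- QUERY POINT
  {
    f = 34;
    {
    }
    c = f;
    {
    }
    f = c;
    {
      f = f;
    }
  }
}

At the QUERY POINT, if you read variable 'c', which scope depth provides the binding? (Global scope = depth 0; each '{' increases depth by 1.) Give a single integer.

Answer: 1

Derivation:
Step 1: enter scope (depth=1)
Step 2: declare c=85 at depth 1
Visible at query point: c=85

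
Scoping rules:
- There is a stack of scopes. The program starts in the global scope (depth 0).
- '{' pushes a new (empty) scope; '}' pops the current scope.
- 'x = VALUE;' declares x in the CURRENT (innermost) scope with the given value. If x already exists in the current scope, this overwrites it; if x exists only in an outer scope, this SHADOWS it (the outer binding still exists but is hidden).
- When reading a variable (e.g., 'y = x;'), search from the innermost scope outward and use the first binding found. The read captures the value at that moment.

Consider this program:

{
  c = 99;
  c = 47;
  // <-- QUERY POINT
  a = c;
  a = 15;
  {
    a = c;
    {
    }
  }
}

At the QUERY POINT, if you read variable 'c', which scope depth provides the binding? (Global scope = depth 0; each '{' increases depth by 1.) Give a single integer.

Answer: 1

Derivation:
Step 1: enter scope (depth=1)
Step 2: declare c=99 at depth 1
Step 3: declare c=47 at depth 1
Visible at query point: c=47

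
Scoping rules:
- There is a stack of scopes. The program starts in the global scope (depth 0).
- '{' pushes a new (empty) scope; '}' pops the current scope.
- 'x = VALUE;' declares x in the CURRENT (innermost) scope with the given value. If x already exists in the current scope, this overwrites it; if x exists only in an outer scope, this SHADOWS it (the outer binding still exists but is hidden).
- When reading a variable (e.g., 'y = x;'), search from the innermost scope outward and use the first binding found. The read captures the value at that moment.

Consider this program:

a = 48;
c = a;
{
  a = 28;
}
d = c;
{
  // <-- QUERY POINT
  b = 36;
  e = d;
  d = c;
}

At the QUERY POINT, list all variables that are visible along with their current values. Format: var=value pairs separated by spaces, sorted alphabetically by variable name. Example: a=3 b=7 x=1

Step 1: declare a=48 at depth 0
Step 2: declare c=(read a)=48 at depth 0
Step 3: enter scope (depth=1)
Step 4: declare a=28 at depth 1
Step 5: exit scope (depth=0)
Step 6: declare d=(read c)=48 at depth 0
Step 7: enter scope (depth=1)
Visible at query point: a=48 c=48 d=48

Answer: a=48 c=48 d=48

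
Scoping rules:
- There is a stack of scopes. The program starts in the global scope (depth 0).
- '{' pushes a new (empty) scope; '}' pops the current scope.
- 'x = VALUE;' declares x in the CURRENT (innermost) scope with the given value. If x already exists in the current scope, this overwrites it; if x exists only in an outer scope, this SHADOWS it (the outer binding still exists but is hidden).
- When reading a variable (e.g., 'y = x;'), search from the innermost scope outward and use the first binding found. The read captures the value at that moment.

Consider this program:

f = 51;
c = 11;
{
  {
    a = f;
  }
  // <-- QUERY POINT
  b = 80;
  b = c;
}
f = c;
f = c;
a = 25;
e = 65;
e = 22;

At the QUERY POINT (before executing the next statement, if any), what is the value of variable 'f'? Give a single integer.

Step 1: declare f=51 at depth 0
Step 2: declare c=11 at depth 0
Step 3: enter scope (depth=1)
Step 4: enter scope (depth=2)
Step 5: declare a=(read f)=51 at depth 2
Step 6: exit scope (depth=1)
Visible at query point: c=11 f=51

Answer: 51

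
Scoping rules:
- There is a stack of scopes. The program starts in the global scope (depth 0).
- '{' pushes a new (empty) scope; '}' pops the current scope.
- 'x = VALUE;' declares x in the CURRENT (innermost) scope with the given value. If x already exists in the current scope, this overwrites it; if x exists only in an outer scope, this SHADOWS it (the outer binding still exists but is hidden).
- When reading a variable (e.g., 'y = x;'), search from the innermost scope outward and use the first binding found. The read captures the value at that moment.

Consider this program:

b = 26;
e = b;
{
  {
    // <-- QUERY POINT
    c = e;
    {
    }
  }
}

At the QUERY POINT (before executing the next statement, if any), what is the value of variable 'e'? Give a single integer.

Answer: 26

Derivation:
Step 1: declare b=26 at depth 0
Step 2: declare e=(read b)=26 at depth 0
Step 3: enter scope (depth=1)
Step 4: enter scope (depth=2)
Visible at query point: b=26 e=26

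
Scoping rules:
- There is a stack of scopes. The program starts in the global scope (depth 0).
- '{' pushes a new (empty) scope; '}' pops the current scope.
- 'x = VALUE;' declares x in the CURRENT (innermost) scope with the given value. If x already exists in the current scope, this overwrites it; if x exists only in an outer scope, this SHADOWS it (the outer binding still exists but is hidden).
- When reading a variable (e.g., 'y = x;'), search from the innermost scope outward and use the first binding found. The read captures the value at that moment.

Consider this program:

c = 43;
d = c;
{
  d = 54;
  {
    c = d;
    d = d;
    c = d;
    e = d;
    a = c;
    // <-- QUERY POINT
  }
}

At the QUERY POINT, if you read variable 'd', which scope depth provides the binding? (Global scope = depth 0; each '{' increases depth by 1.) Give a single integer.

Step 1: declare c=43 at depth 0
Step 2: declare d=(read c)=43 at depth 0
Step 3: enter scope (depth=1)
Step 4: declare d=54 at depth 1
Step 5: enter scope (depth=2)
Step 6: declare c=(read d)=54 at depth 2
Step 7: declare d=(read d)=54 at depth 2
Step 8: declare c=(read d)=54 at depth 2
Step 9: declare e=(read d)=54 at depth 2
Step 10: declare a=(read c)=54 at depth 2
Visible at query point: a=54 c=54 d=54 e=54

Answer: 2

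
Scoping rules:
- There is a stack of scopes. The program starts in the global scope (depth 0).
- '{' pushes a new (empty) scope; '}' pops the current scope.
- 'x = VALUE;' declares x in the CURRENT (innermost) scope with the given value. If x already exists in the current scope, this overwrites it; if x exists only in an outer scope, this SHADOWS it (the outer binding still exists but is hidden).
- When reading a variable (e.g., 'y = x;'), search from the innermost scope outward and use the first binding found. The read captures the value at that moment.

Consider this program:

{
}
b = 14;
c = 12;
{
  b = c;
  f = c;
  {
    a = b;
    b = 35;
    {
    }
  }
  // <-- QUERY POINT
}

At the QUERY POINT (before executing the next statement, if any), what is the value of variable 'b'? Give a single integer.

Step 1: enter scope (depth=1)
Step 2: exit scope (depth=0)
Step 3: declare b=14 at depth 0
Step 4: declare c=12 at depth 0
Step 5: enter scope (depth=1)
Step 6: declare b=(read c)=12 at depth 1
Step 7: declare f=(read c)=12 at depth 1
Step 8: enter scope (depth=2)
Step 9: declare a=(read b)=12 at depth 2
Step 10: declare b=35 at depth 2
Step 11: enter scope (depth=3)
Step 12: exit scope (depth=2)
Step 13: exit scope (depth=1)
Visible at query point: b=12 c=12 f=12

Answer: 12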